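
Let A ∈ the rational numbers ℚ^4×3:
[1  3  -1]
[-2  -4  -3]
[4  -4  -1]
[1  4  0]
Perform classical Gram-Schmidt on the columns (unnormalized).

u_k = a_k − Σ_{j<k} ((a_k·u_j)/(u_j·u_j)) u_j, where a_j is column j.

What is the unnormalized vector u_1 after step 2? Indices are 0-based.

Step 1: u_0 = a_0 = (1, -2, 4, 1).
Step 2: u_1 = a_1 − (-1/22)·u_0 = (67/22, -45/11, -42/11, 89/22).

u_1 = (67/22, -45/11, -42/11, 89/22)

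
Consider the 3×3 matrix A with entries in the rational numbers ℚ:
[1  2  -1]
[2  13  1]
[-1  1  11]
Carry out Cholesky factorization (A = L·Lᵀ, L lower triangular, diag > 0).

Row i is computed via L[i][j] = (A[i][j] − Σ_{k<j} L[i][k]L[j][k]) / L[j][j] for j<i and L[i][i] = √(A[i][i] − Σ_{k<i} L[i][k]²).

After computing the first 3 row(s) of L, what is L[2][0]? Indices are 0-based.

L[2][0] = -1

Step 1: L[0][0] = √(1) = 1.
  L[1][0] = (2) / L[0][0] = 2.
Step 2: L[1][1] = √(9) = 3.
  L[2][0] = (-1) / L[0][0] = -1.
  L[2][1] = (3) / L[1][1] = 1.
Step 3: L[2][2] = √(9) = 3.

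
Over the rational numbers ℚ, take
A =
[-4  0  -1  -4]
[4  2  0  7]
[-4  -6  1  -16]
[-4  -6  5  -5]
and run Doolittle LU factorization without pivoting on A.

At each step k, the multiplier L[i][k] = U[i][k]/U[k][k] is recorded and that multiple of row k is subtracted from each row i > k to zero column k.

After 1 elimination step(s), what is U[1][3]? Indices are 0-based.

U[1][3] = 3

Step 1: pivot at (0,0) is -4.
  row1 ← row1 − (-1)·row0  ⇒  L[1][0]=-1, U row1=(0, 2, -1, 3)
  row2 ← row2 − (1)·row0  ⇒  L[2][0]=1, U row2=(0, -6, 2, -12)
  row3 ← row3 − (1)·row0  ⇒  L[3][0]=1, U row3=(0, -6, 6, -1)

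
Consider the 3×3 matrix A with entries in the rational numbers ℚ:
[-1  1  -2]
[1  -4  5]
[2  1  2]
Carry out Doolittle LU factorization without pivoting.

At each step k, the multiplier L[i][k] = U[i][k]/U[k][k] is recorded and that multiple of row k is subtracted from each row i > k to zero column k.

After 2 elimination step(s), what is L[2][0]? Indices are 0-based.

[col 0] pivot -1
  R1 -= -1*R0 → (0, -3, 3)  (L[1][0] := -1)
  R2 -= -2*R0 → (0, 3, -2)  (L[2][0] := -2)
[col 1] pivot -3
  R2 -= -1*R1 → (0, 0, 1)  (L[2][1] := -1)

L[2][0] = -2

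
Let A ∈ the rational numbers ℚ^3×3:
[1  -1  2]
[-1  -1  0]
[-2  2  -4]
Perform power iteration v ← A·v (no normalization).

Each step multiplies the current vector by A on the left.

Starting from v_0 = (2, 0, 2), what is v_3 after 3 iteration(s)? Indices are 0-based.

v_3 = (52, 20, -104)

v_0 = (2, 0, 2).
v_1 = A·v_0 = (6, -2, -12).
v_2 = A·v_1 = (-16, -4, 32).
v_3 = A·v_2 = (52, 20, -104).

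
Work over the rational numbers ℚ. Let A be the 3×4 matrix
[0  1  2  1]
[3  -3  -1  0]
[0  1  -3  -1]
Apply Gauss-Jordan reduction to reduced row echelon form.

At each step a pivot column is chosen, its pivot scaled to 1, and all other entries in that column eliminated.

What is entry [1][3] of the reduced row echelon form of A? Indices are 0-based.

M[1][3] = 1/5

pivot(0,0): swap R0↔R1
pivot(0,0)=3: scale R0 → (1, -1, -1/3, 0)
pivot(1,1)=1: scale R1 → (0, 1, 2, 1)
  clear (0,1): R0 −= (-1)R1 → (1, 0, 5/3, 1)
  clear (2,1): R2 −= (1)R1 → (0, 0, -5, -2)
pivot(2,2)=-5: scale R2 → (0, 0, 1, 2/5)
  clear (0,2): R0 −= (5/3)R2 → (1, 0, 0, 1/3)
  clear (1,2): R1 −= (2)R2 → (0, 1, 0, 1/5)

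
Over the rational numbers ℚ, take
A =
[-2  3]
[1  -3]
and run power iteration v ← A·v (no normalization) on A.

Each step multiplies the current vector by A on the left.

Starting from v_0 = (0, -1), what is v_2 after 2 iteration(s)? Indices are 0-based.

v_0 = (0, -1).
v_1 = A·v_0 = (-3, 3).
v_2 = A·v_1 = (15, -12).

v_2 = (15, -12)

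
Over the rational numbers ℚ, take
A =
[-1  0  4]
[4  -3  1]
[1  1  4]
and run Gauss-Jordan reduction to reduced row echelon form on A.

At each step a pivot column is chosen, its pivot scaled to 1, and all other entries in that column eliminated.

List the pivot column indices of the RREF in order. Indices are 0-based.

step 1: normalize row 0 (÷-1) = (1, 0, -4)
  row 1: subtract 4×row0 = (0, -3, 17)
  row 2: subtract 1×row0 = (0, 1, 8)
step 2: normalize row 1 (÷-3) = (0, 1, -17/3)
  row 2: subtract 1×row1 = (0, 0, 41/3)
step 3: normalize row 2 (÷41/3) = (0, 0, 1)
  row 0: subtract -4×row2 = (1, 0, 0)
  row 1: subtract -17/3×row2 = (0, 1, 0)

pivot columns: 0, 1, 2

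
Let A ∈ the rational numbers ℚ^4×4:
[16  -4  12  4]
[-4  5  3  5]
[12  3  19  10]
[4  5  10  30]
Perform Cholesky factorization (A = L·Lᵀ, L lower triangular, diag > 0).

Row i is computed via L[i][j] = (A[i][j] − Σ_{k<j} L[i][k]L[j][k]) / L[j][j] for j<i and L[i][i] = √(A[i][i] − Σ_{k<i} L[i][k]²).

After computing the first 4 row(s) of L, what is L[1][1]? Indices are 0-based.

Step 1: L[0][0] = √(16) = 4.
  L[1][0] = (-4) / L[0][0] = -1.
Step 2: L[1][1] = √(4) = 2.
  L[2][0] = (12) / L[0][0] = 3.
  L[2][1] = (6) / L[1][1] = 3.
Step 3: L[2][2] = √(1) = 1.
  L[3][0] = (4) / L[0][0] = 1.
  L[3][1] = (6) / L[1][1] = 3.
  L[3][2] = (-2) / L[2][2] = -2.
Step 4: L[3][3] = √(16) = 4.

L[1][1] = 2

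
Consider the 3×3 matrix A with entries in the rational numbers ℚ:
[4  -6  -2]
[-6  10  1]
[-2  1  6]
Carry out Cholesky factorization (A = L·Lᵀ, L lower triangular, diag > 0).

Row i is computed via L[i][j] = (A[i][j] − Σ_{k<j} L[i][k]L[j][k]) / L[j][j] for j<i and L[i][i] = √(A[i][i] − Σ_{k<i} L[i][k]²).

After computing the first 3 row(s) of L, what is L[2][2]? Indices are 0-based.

L[2][2] = 1

Step 1: L[0][0] = √(4) = 2.
  L[1][0] = (-6) / L[0][0] = -3.
Step 2: L[1][1] = √(1) = 1.
  L[2][0] = (-2) / L[0][0] = -1.
  L[2][1] = (-2) / L[1][1] = -2.
Step 3: L[2][2] = √(1) = 1.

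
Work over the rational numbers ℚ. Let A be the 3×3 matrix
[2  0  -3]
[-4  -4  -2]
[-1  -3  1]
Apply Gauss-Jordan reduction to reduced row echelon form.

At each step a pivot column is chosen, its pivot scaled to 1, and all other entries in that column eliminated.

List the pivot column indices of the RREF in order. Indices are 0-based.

pivot columns: 0, 1, 2

[1] R0 /= 2  ⇒  (1, 0, -3/2)
     R1 -= -4·R0  ⇒  (0, -4, -8)
     R2 -= -1·R0  ⇒  (0, -3, -1/2)
[2] R1 /= -4  ⇒  (0, 1, 2)
     R2 -= -3·R1  ⇒  (0, 0, 11/2)
[3] R2 /= 11/2  ⇒  (0, 0, 1)
     R0 -= -3/2·R2  ⇒  (1, 0, 0)
     R1 -= 2·R2  ⇒  (0, 1, 0)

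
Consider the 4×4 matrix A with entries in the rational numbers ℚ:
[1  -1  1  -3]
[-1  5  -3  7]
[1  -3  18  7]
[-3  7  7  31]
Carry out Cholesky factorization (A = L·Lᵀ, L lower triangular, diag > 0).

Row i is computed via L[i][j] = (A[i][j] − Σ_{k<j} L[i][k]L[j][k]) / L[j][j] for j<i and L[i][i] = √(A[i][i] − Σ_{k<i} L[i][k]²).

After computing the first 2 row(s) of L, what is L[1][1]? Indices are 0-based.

L[1][1] = 2

Step 1: L[0][0] = √(1) = 1.
  L[1][0] = (-1) / L[0][0] = -1.
Step 2: L[1][1] = √(4) = 2.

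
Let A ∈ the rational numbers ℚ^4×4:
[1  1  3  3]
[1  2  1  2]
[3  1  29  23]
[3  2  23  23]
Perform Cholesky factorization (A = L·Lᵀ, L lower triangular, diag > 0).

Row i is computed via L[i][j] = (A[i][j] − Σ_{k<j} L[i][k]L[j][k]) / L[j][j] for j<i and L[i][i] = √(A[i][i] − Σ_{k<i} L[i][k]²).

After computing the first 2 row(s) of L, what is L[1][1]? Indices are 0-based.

Step 1: L[0][0] = √(1) = 1.
  L[1][0] = (1) / L[0][0] = 1.
Step 2: L[1][1] = √(1) = 1.

L[1][1] = 1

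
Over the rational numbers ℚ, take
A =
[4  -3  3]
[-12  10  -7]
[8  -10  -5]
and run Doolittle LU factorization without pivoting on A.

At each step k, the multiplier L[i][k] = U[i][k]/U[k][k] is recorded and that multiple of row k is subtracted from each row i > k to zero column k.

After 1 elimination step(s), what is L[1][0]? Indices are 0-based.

L[1][0] = -3

[col 0] pivot 4
  R1 -= -3*R0 → (0, 1, 2)  (L[1][0] := -3)
  R2 -= 2*R0 → (0, -4, -11)  (L[2][0] := 2)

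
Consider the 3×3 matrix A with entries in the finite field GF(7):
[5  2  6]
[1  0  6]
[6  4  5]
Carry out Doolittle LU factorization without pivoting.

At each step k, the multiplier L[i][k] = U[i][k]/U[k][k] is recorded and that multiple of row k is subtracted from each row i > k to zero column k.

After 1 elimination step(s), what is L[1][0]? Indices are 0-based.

Step 1: pivot at (0,0) is 5.
  row1 ← row1 − (3)·row0  ⇒  L[1][0]=3, U row1=(0, 1, 2)
  row2 ← row2 − (4)·row0  ⇒  L[2][0]=4, U row2=(0, 3, 2)

L[1][0] = 3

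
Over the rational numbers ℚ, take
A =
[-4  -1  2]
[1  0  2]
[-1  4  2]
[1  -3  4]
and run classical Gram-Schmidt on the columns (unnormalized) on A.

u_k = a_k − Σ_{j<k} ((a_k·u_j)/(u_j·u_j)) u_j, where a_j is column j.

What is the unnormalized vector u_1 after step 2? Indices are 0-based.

Step 1: u_0 = a_0 = (-4, 1, -1, 1).
Step 2: u_1 = a_1 − (-3/19)·u_0 = (-31/19, 3/19, 73/19, -54/19).

u_1 = (-31/19, 3/19, 73/19, -54/19)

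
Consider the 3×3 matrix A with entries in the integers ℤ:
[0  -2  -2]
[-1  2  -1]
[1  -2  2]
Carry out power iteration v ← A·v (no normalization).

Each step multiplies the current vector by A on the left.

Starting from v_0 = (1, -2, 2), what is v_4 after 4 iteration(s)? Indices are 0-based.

v_4 = (-64, -236, 342)

v_0 = (1, -2, 2).
v_1 = A·v_0 = (0, -7, 9).
v_2 = A·v_1 = (-4, -23, 32).
v_3 = A·v_2 = (-18, -74, 106).
v_4 = A·v_3 = (-64, -236, 342).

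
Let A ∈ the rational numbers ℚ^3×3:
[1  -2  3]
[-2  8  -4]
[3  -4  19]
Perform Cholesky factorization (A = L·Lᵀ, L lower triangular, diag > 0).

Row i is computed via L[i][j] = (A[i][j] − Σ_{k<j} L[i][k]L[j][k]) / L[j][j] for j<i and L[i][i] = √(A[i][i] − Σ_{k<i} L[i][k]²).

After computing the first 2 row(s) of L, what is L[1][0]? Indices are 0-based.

Step 1: L[0][0] = √(1) = 1.
  L[1][0] = (-2) / L[0][0] = -2.
Step 2: L[1][1] = √(4) = 2.

L[1][0] = -2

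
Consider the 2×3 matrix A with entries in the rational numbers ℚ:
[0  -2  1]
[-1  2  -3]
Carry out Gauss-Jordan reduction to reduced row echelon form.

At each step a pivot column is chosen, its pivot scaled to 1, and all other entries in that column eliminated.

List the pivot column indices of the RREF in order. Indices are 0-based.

pivot columns: 0, 1

pivot(0,0): swap R0↔R1
pivot(0,0)=-1: scale R0 → (1, -2, 3)
pivot(1,1)=-2: scale R1 → (0, 1, -1/2)
  clear (0,1): R0 −= (-2)R1 → (1, 0, 2)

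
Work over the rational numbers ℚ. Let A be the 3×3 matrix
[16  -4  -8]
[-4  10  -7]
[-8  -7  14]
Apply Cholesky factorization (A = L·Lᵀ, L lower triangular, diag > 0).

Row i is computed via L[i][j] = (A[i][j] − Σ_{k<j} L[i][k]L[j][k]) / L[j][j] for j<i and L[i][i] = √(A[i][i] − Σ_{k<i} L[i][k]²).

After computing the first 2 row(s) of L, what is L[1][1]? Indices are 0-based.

Step 1: L[0][0] = √(16) = 4.
  L[1][0] = (-4) / L[0][0] = -1.
Step 2: L[1][1] = √(9) = 3.

L[1][1] = 3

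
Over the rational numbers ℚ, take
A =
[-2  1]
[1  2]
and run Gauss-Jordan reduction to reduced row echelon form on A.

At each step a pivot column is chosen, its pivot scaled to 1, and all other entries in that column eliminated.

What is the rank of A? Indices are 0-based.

pivot(0,0)=-2: scale R0 → (1, -1/2)
  clear (1,0): R1 −= (1)R0 → (0, 5/2)
pivot(1,1)=5/2: scale R1 → (0, 1)
  clear (0,1): R0 −= (-1/2)R1 → (1, 0)

rank = 2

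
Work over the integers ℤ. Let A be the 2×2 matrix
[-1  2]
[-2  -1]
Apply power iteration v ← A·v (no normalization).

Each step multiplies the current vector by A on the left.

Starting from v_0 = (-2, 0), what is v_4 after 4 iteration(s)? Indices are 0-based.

v_0 = (-2, 0).
v_1 = A·v_0 = (2, 4).
v_2 = A·v_1 = (6, -8).
v_3 = A·v_2 = (-22, -4).
v_4 = A·v_3 = (14, 48).

v_4 = (14, 48)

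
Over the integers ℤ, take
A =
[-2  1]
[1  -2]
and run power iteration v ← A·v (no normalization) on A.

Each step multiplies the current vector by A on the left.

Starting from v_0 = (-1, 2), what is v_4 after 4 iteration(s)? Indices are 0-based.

v_0 = (-1, 2).
v_1 = A·v_0 = (4, -5).
v_2 = A·v_1 = (-13, 14).
v_3 = A·v_2 = (40, -41).
v_4 = A·v_3 = (-121, 122).

v_4 = (-121, 122)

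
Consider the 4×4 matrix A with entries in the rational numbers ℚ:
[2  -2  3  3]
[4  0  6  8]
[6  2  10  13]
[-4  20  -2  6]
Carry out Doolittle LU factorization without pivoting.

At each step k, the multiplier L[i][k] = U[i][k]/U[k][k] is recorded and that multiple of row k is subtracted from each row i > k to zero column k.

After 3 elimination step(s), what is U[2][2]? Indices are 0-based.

U[2][2] = 1

Step 1: pivot at (0,0) is 2.
  row1 ← row1 − (2)·row0  ⇒  L[1][0]=2, U row1=(0, 4, 0, 2)
  row2 ← row2 − (3)·row0  ⇒  L[2][0]=3, U row2=(0, 8, 1, 4)
  row3 ← row3 − (-2)·row0  ⇒  L[3][0]=-2, U row3=(0, 16, 4, 12)
Step 2: pivot at (1,1) is 4.
  row2 ← row2 − (2)·row1  ⇒  L[2][1]=2, U row2=(0, 0, 1, 0)
  row3 ← row3 − (4)·row1  ⇒  L[3][1]=4, U row3=(0, 0, 4, 4)
Step 3: pivot at (2,2) is 1.
  row3 ← row3 − (4)·row2  ⇒  L[3][2]=4, U row3=(0, 0, 0, 4)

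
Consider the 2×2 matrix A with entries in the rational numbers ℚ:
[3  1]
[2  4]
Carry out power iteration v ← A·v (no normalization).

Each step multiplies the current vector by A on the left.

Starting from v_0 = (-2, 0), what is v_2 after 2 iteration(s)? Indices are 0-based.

v_2 = (-22, -28)

v_0 = (-2, 0).
v_1 = A·v_0 = (-6, -4).
v_2 = A·v_1 = (-22, -28).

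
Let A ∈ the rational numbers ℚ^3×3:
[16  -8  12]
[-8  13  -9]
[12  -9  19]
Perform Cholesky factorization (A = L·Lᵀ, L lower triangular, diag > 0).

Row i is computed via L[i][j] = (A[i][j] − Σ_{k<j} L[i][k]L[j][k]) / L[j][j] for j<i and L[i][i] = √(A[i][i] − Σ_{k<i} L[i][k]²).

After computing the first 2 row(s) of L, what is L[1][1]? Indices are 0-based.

L[1][1] = 3

Step 1: L[0][0] = √(16) = 4.
  L[1][0] = (-8) / L[0][0] = -2.
Step 2: L[1][1] = √(9) = 3.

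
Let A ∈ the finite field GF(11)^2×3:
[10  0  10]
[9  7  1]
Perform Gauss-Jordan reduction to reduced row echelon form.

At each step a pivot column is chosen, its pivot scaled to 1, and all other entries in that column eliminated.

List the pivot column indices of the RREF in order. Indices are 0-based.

[1] R0 /= 10  ⇒  (1, 0, 1)
     R1 -= 9·R0  ⇒  (0, 7, 3)
[2] R1 /= 7  ⇒  (0, 1, 2)

pivot columns: 0, 1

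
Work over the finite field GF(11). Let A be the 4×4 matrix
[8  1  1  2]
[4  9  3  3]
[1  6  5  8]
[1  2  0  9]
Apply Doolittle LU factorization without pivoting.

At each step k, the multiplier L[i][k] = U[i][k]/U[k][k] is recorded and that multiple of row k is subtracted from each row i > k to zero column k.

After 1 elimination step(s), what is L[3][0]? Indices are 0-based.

Step 1: pivot at (0,0) is 8.
  row1 ← row1 − (6)·row0  ⇒  L[1][0]=6, U row1=(0, 3, 8, 2)
  row2 ← row2 − (7)·row0  ⇒  L[2][0]=7, U row2=(0, 10, 9, 5)
  row3 ← row3 − (7)·row0  ⇒  L[3][0]=7, U row3=(0, 6, 4, 6)

L[3][0] = 7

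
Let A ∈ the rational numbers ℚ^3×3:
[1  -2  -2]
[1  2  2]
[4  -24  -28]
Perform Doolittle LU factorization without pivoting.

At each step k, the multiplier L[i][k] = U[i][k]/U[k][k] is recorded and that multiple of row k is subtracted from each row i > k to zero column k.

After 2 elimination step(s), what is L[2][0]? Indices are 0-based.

L[2][0] = 4

Step 1: pivot at (0,0) is 1.
  row1 ← row1 − (1)·row0  ⇒  L[1][0]=1, U row1=(0, 4, 4)
  row2 ← row2 − (4)·row0  ⇒  L[2][0]=4, U row2=(0, -16, -20)
Step 2: pivot at (1,1) is 4.
  row2 ← row2 − (-4)·row1  ⇒  L[2][1]=-4, U row2=(0, 0, -4)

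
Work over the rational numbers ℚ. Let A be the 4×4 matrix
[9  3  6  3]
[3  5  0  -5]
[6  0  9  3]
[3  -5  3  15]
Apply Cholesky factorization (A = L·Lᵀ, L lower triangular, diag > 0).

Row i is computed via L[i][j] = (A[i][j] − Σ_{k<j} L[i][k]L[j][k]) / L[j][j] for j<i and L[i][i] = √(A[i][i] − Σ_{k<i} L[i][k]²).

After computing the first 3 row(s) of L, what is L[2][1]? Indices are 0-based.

L[2][1] = -1

Step 1: L[0][0] = √(9) = 3.
  L[1][0] = (3) / L[0][0] = 1.
Step 2: L[1][1] = √(4) = 2.
  L[2][0] = (6) / L[0][0] = 2.
  L[2][1] = (-2) / L[1][1] = -1.
Step 3: L[2][2] = √(4) = 2.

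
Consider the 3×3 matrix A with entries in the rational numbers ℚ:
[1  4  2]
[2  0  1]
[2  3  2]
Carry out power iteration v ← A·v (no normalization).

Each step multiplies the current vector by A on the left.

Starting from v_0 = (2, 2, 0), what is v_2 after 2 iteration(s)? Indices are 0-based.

v_0 = (2, 2, 0).
v_1 = A·v_0 = (10, 4, 10).
v_2 = A·v_1 = (46, 30, 52).

v_2 = (46, 30, 52)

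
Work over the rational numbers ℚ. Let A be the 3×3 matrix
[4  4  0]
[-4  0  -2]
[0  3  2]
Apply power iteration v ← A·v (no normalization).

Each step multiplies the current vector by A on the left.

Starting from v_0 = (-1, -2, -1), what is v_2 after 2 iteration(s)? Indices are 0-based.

v_0 = (-1, -2, -1).
v_1 = A·v_0 = (-12, 6, -8).
v_2 = A·v_1 = (-24, 64, 2).

v_2 = (-24, 64, 2)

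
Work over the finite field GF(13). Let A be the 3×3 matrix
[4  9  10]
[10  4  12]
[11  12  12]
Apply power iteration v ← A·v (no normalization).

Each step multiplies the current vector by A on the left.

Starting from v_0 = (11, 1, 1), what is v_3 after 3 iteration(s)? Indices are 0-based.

v_3 = (12, 5, 2)

v_0 = (11, 1, 1).
v_1 = A·v_0 = (11, 9, 2).
v_2 = A·v_1 = (2, 1, 6).
v_3 = A·v_2 = (12, 5, 2).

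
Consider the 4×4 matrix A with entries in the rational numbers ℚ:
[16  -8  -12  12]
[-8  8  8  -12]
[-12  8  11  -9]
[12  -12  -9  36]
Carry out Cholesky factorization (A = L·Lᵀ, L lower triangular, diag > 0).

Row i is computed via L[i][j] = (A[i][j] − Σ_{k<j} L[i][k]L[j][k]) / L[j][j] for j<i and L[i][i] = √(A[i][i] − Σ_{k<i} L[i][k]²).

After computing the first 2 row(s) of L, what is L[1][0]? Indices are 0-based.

Step 1: L[0][0] = √(16) = 4.
  L[1][0] = (-8) / L[0][0] = -2.
Step 2: L[1][1] = √(4) = 2.

L[1][0] = -2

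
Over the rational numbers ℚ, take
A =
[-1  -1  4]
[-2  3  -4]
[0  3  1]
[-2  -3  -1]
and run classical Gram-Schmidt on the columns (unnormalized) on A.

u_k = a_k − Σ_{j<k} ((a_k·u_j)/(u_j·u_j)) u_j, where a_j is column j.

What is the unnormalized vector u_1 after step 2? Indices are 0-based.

Step 1: u_0 = a_0 = (-1, -2, 0, -2).
Step 2: u_1 = a_1 − (1/9)·u_0 = (-8/9, 29/9, 3, -25/9).

u_1 = (-8/9, 29/9, 3, -25/9)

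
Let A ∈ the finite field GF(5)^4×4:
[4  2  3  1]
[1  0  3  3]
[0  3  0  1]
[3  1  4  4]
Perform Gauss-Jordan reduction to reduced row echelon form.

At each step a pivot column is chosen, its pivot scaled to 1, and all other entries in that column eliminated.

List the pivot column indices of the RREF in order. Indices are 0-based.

[1] R0 /= 4  ⇒  (1, 3, 2, 4)
     R1 -= 1·R0  ⇒  (0, 2, 1, 4)
     R3 -= 3·R0  ⇒  (0, 2, 3, 2)
[2] R1 /= 2  ⇒  (0, 1, 3, 2)
     R0 -= 3·R1  ⇒  (1, 0, 3, 3)
     R2 -= 3·R1  ⇒  (0, 0, 1, 0)
     R3 -= 2·R1  ⇒  (0, 0, 2, 3)
[3] R2 /= 1  ⇒  (0, 0, 1, 0)
     R0 -= 3·R2  ⇒  (1, 0, 0, 3)
     R1 -= 3·R2  ⇒  (0, 1, 0, 2)
     R3 -= 2·R2  ⇒  (0, 0, 0, 3)
[4] R3 /= 3  ⇒  (0, 0, 0, 1)
     R0 -= 3·R3  ⇒  (1, 0, 0, 0)
     R1 -= 2·R3  ⇒  (0, 1, 0, 0)

pivot columns: 0, 1, 2, 3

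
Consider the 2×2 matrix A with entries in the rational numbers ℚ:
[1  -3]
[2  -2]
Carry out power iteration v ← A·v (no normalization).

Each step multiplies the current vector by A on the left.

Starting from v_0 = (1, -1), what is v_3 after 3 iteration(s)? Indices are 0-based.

v_0 = (1, -1).
v_1 = A·v_0 = (4, 4).
v_2 = A·v_1 = (-8, 0).
v_3 = A·v_2 = (-8, -16).

v_3 = (-8, -16)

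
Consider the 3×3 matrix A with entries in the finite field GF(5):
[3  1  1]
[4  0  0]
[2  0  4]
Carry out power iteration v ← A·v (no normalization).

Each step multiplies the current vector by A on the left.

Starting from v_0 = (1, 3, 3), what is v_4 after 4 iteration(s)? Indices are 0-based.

v_4 = (1, 0, 4)

v_0 = (1, 3, 3).
v_1 = A·v_0 = (4, 4, 4).
v_2 = A·v_1 = (0, 1, 4).
v_3 = A·v_2 = (0, 0, 1).
v_4 = A·v_3 = (1, 0, 4).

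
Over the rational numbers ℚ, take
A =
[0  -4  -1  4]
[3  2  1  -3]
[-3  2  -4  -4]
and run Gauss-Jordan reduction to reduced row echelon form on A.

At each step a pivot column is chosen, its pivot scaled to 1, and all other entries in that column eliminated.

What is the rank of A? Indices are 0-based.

rank = 3

[1] R0 <-> R1
[1] R0 /= 3  ⇒  (1, 2/3, 1/3, -1)
     R2 -= -3·R0  ⇒  (0, 4, -3, -7)
[2] R1 /= -4  ⇒  (0, 1, 1/4, -1)
     R0 -= 2/3·R1  ⇒  (1, 0, 1/6, -1/3)
     R2 -= 4·R1  ⇒  (0, 0, -4, -3)
[3] R2 /= -4  ⇒  (0, 0, 1, 3/4)
     R0 -= 1/6·R2  ⇒  (1, 0, 0, -11/24)
     R1 -= 1/4·R2  ⇒  (0, 1, 0, -19/16)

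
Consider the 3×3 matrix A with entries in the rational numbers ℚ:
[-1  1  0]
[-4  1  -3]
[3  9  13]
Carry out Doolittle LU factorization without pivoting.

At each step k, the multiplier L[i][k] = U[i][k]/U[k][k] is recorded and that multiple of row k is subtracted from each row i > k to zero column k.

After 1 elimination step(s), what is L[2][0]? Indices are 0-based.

Step 1: pivot at (0,0) is -1.
  row1 ← row1 − (4)·row0  ⇒  L[1][0]=4, U row1=(0, -3, -3)
  row2 ← row2 − (-3)·row0  ⇒  L[2][0]=-3, U row2=(0, 12, 13)

L[2][0] = -3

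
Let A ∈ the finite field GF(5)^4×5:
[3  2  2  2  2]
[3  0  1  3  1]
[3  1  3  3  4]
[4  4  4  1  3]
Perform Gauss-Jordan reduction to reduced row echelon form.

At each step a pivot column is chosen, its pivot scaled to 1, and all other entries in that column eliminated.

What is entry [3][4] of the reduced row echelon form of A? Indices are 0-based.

M[3][4] = 3

step 1: normalize row 0 (÷3) = (1, 4, 4, 4, 4)
  row 1: subtract 3×row0 = (0, 3, 4, 1, 4)
  row 2: subtract 3×row0 = (0, 4, 1, 1, 2)
  row 3: subtract 4×row0 = (0, 3, 3, 0, 2)
step 2: normalize row 1 (÷3) = (0, 1, 3, 2, 3)
  row 0: subtract 4×row1 = (1, 0, 2, 1, 2)
  row 2: subtract 4×row1 = (0, 0, 4, 3, 0)
  row 3: subtract 3×row1 = (0, 0, 4, 4, 3)
step 3: normalize row 2 (÷4) = (0, 0, 1, 2, 0)
  row 0: subtract 2×row2 = (1, 0, 0, 2, 2)
  row 1: subtract 3×row2 = (0, 1, 0, 1, 3)
  row 3: subtract 4×row2 = (0, 0, 0, 1, 3)
step 4: normalize row 3 (÷1) = (0, 0, 0, 1, 3)
  row 0: subtract 2×row3 = (1, 0, 0, 0, 1)
  row 1: subtract 1×row3 = (0, 1, 0, 0, 0)
  row 2: subtract 2×row3 = (0, 0, 1, 0, 4)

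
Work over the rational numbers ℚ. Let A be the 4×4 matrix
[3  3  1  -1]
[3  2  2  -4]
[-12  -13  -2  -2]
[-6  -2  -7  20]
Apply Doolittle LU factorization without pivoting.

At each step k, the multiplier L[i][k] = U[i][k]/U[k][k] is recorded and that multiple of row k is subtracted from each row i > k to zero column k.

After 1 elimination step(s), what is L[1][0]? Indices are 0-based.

k=0: U[0][0]=3
  eliminate (1,0): mult=1, new row 1: (0, -1, 1, -3); set L[1][0]=1
  eliminate (2,0): mult=-4, new row 2: (0, -1, 2, -6); set L[2][0]=-4
  eliminate (3,0): mult=-2, new row 3: (0, 4, -5, 18); set L[3][0]=-2

L[1][0] = 1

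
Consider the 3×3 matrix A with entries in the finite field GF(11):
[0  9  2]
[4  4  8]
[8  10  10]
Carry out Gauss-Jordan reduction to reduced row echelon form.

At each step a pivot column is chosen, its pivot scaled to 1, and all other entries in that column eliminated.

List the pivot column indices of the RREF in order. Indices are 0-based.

[1] R0 <-> R1
[1] R0 /= 4  ⇒  (1, 1, 2)
     R2 -= 8·R0  ⇒  (0, 2, 5)
[2] R1 /= 9  ⇒  (0, 1, 10)
     R0 -= 1·R1  ⇒  (1, 0, 3)
     R2 -= 2·R1  ⇒  (0, 0, 7)
[3] R2 /= 7  ⇒  (0, 0, 1)
     R0 -= 3·R2  ⇒  (1, 0, 0)
     R1 -= 10·R2  ⇒  (0, 1, 0)

pivot columns: 0, 1, 2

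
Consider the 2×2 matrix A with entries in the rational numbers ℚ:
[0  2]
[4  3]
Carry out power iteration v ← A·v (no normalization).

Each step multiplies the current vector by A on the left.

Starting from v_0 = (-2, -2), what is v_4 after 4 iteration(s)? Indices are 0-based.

v_4 = (-572, -1322)

v_0 = (-2, -2).
v_1 = A·v_0 = (-4, -14).
v_2 = A·v_1 = (-28, -58).
v_3 = A·v_2 = (-116, -286).
v_4 = A·v_3 = (-572, -1322).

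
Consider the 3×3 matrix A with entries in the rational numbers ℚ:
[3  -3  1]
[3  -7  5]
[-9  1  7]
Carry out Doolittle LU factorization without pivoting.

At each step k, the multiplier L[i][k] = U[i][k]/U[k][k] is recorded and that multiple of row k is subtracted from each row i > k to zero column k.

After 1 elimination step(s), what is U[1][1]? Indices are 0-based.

U[1][1] = -4

k=0: U[0][0]=3
  eliminate (1,0): mult=1, new row 1: (0, -4, 4); set L[1][0]=1
  eliminate (2,0): mult=-3, new row 2: (0, -8, 10); set L[2][0]=-3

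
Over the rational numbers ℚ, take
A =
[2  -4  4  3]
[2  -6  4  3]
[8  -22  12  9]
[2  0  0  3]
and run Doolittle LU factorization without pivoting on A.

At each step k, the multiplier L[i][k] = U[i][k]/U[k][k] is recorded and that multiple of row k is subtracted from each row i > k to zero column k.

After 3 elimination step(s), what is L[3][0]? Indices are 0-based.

Step 1: pivot at (0,0) is 2.
  row1 ← row1 − (1)·row0  ⇒  L[1][0]=1, U row1=(0, -2, 0, 0)
  row2 ← row2 − (4)·row0  ⇒  L[2][0]=4, U row2=(0, -6, -4, -3)
  row3 ← row3 − (1)·row0  ⇒  L[3][0]=1, U row3=(0, 4, -4, 0)
Step 2: pivot at (1,1) is -2.
  row2 ← row2 − (3)·row1  ⇒  L[2][1]=3, U row2=(0, 0, -4, -3)
  row3 ← row3 − (-2)·row1  ⇒  L[3][1]=-2, U row3=(0, 0, -4, 0)
Step 3: pivot at (2,2) is -4.
  row3 ← row3 − (1)·row2  ⇒  L[3][2]=1, U row3=(0, 0, 0, 3)

L[3][0] = 1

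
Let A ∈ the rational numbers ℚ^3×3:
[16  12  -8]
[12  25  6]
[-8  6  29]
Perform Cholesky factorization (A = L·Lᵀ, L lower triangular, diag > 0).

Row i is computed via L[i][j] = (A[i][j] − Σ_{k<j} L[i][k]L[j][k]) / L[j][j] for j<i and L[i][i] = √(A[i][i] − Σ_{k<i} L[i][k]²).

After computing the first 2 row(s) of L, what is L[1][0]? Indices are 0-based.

Step 1: L[0][0] = √(16) = 4.
  L[1][0] = (12) / L[0][0] = 3.
Step 2: L[1][1] = √(16) = 4.

L[1][0] = 3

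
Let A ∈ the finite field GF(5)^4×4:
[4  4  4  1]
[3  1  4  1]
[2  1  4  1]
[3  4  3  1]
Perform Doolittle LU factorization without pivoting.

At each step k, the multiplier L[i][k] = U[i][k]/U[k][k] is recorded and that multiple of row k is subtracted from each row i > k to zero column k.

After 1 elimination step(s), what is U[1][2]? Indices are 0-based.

U[1][2] = 1

[col 0] pivot 4
  R1 -= 2*R0 → (0, 3, 1, 4)  (L[1][0] := 2)
  R2 -= 3*R0 → (0, 4, 2, 3)  (L[2][0] := 3)
  R3 -= 2*R0 → (0, 1, 0, 4)  (L[3][0] := 2)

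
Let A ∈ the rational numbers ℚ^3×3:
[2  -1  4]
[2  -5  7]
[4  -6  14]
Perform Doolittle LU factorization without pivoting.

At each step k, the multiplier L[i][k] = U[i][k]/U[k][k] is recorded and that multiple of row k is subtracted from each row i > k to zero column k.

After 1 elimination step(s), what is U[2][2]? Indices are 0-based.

U[2][2] = 6

k=0: U[0][0]=2
  eliminate (1,0): mult=1, new row 1: (0, -4, 3); set L[1][0]=1
  eliminate (2,0): mult=2, new row 2: (0, -4, 6); set L[2][0]=2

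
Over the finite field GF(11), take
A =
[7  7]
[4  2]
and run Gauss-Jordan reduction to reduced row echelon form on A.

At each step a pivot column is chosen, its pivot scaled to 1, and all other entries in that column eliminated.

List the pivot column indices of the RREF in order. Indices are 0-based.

pivot(0,0)=7: scale R0 → (1, 1)
  clear (1,0): R1 −= (4)R0 → (0, 9)
pivot(1,1)=9: scale R1 → (0, 1)
  clear (0,1): R0 −= (1)R1 → (1, 0)

pivot columns: 0, 1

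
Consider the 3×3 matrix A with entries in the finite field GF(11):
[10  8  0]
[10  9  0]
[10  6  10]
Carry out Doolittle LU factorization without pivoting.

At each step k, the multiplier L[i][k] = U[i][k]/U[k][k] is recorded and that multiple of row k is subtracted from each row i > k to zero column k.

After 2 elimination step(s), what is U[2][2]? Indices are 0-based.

U[2][2] = 10

[col 0] pivot 10
  R1 -= 1*R0 → (0, 1, 0)  (L[1][0] := 1)
  R2 -= 1*R0 → (0, 9, 10)  (L[2][0] := 1)
[col 1] pivot 1
  R2 -= 9*R1 → (0, 0, 10)  (L[2][1] := 9)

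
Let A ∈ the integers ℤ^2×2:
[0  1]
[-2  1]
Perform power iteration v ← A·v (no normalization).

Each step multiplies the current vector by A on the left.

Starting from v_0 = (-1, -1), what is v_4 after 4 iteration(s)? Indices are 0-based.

v_0 = (-1, -1).
v_1 = A·v_0 = (-1, 1).
v_2 = A·v_1 = (1, 3).
v_3 = A·v_2 = (3, 1).
v_4 = A·v_3 = (1, -5).

v_4 = (1, -5)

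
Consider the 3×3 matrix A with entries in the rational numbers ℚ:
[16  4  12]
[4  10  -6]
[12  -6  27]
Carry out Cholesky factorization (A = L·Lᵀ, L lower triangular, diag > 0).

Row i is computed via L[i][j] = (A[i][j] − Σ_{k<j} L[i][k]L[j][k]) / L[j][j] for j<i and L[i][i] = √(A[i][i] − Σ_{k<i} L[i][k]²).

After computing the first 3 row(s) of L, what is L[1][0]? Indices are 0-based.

L[1][0] = 1

Step 1: L[0][0] = √(16) = 4.
  L[1][0] = (4) / L[0][0] = 1.
Step 2: L[1][1] = √(9) = 3.
  L[2][0] = (12) / L[0][0] = 3.
  L[2][1] = (-9) / L[1][1] = -3.
Step 3: L[2][2] = √(9) = 3.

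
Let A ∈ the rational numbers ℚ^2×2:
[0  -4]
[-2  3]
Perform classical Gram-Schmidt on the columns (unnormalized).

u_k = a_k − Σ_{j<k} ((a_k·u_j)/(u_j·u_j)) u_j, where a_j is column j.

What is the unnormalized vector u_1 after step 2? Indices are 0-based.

u_1 = (-4, 0)

Step 1: u_0 = a_0 = (0, -2).
Step 2: u_1 = a_1 − (-3/2)·u_0 = (-4, 0).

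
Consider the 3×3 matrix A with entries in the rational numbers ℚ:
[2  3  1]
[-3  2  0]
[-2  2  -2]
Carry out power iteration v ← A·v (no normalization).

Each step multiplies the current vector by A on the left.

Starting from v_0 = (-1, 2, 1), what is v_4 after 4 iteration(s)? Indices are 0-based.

v_4 = (-259, -403, -212)

v_0 = (-1, 2, 1).
v_1 = A·v_0 = (5, 7, 4).
v_2 = A·v_1 = (35, -1, -4).
v_3 = A·v_2 = (63, -107, -64).
v_4 = A·v_3 = (-259, -403, -212).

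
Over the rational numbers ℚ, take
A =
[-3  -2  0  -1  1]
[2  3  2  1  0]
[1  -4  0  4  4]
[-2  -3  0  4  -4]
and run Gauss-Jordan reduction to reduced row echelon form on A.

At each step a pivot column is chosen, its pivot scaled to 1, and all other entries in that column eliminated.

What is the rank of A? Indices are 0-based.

rank = 4

[1] R0 /= -3  ⇒  (1, 2/3, 0, 1/3, -1/3)
     R1 -= 2·R0  ⇒  (0, 5/3, 2, 1/3, 2/3)
     R2 -= 1·R0  ⇒  (0, -14/3, 0, 11/3, 13/3)
     R3 -= -2·R0  ⇒  (0, -5/3, 0, 14/3, -14/3)
[2] R1 /= 5/3  ⇒  (0, 1, 6/5, 1/5, 2/5)
     R0 -= 2/3·R1  ⇒  (1, 0, -4/5, 1/5, -3/5)
     R2 -= -14/3·R1  ⇒  (0, 0, 28/5, 23/5, 31/5)
     R3 -= -5/3·R1  ⇒  (0, 0, 2, 5, -4)
[3] R2 /= 28/5  ⇒  (0, 0, 1, 23/28, 31/28)
     R0 -= -4/5·R2  ⇒  (1, 0, 0, 6/7, 2/7)
     R1 -= 6/5·R2  ⇒  (0, 1, 0, -11/14, -13/14)
     R3 -= 2·R2  ⇒  (0, 0, 0, 47/14, -87/14)
[4] R3 /= 47/14  ⇒  (0, 0, 0, 1, -87/47)
     R0 -= 6/7·R3  ⇒  (1, 0, 0, 0, 88/47)
     R1 -= -11/14·R3  ⇒  (0, 1, 0, 0, -112/47)
     R2 -= 23/28·R3  ⇒  (0, 0, 1, 0, 247/94)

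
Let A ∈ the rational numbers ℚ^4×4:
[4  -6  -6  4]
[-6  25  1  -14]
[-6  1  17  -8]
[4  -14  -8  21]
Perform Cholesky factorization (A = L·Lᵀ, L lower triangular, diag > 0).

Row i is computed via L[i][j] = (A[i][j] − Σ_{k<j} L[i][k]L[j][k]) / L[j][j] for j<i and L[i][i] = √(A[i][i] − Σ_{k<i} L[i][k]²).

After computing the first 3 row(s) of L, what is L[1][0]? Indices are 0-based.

Step 1: L[0][0] = √(4) = 2.
  L[1][0] = (-6) / L[0][0] = -3.
Step 2: L[1][1] = √(16) = 4.
  L[2][0] = (-6) / L[0][0] = -3.
  L[2][1] = (-8) / L[1][1] = -2.
Step 3: L[2][2] = √(4) = 2.

L[1][0] = -3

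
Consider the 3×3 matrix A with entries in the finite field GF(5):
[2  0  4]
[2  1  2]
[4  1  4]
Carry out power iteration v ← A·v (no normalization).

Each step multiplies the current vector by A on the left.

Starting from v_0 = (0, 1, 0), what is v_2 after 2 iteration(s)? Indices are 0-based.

v_2 = (4, 3, 0)

v_0 = (0, 1, 0).
v_1 = A·v_0 = (0, 1, 1).
v_2 = A·v_1 = (4, 3, 0).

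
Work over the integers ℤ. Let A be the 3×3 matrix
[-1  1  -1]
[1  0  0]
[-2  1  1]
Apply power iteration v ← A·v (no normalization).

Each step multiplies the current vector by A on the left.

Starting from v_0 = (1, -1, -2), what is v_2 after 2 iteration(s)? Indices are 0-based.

v_0 = (1, -1, -2).
v_1 = A·v_0 = (0, 1, -5).
v_2 = A·v_1 = (6, 0, -4).

v_2 = (6, 0, -4)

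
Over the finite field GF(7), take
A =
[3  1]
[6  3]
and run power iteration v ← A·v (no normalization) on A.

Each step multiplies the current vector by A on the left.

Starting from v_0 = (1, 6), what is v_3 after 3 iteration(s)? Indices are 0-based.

v_0 = (1, 6).
v_1 = A·v_0 = (2, 3).
v_2 = A·v_1 = (2, 0).
v_3 = A·v_2 = (6, 5).

v_3 = (6, 5)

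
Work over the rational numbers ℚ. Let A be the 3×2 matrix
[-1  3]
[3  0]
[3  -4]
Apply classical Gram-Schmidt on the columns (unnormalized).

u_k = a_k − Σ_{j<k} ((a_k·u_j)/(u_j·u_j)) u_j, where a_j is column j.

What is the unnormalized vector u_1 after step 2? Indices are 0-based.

Step 1: u_0 = a_0 = (-1, 3, 3).
Step 2: u_1 = a_1 − (-15/19)·u_0 = (42/19, 45/19, -31/19).

u_1 = (42/19, 45/19, -31/19)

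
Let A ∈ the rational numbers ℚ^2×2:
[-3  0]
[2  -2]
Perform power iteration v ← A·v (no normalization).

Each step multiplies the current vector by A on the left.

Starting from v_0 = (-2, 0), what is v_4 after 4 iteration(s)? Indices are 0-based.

v_0 = (-2, 0).
v_1 = A·v_0 = (6, -4).
v_2 = A·v_1 = (-18, 20).
v_3 = A·v_2 = (54, -76).
v_4 = A·v_3 = (-162, 260).

v_4 = (-162, 260)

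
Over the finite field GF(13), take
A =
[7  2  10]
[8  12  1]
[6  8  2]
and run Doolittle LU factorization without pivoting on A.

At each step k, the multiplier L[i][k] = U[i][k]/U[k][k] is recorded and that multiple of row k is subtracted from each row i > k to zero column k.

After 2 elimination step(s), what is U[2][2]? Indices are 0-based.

Step 1: pivot at (0,0) is 7.
  row1 ← row1 − (3)·row0  ⇒  L[1][0]=3, U row1=(0, 6, 10)
  row2 ← row2 − (12)·row0  ⇒  L[2][0]=12, U row2=(0, 10, 12)
Step 2: pivot at (1,1) is 6.
  row2 ← row2 − (6)·row1  ⇒  L[2][1]=6, U row2=(0, 0, 4)

U[2][2] = 4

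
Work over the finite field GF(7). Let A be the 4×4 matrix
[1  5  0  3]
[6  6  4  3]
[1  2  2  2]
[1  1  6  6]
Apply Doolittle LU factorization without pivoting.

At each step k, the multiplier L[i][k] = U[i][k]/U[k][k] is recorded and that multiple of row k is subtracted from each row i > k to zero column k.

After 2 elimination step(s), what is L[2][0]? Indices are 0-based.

k=0: U[0][0]=1
  eliminate (1,0): mult=6, new row 1: (0, 4, 4, 6); set L[1][0]=6
  eliminate (2,0): mult=1, new row 2: (0, 4, 2, 6); set L[2][0]=1
  eliminate (3,0): mult=1, new row 3: (0, 3, 6, 3); set L[3][0]=1
k=1: U[1][1]=4
  eliminate (2,1): mult=1, new row 2: (0, 0, 5, 0); set L[2][1]=1
  eliminate (3,1): mult=6, new row 3: (0, 0, 3, 2); set L[3][1]=6

L[2][0] = 1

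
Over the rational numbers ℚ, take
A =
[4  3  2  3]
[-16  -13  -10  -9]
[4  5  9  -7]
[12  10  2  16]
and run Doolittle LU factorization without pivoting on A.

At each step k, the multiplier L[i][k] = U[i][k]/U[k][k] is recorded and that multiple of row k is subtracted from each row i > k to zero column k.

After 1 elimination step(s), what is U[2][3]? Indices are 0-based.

U[2][3] = -10

[col 0] pivot 4
  R1 -= -4*R0 → (0, -1, -2, 3)  (L[1][0] := -4)
  R2 -= 1*R0 → (0, 2, 7, -10)  (L[2][0] := 1)
  R3 -= 3*R0 → (0, 1, -4, 7)  (L[3][0] := 3)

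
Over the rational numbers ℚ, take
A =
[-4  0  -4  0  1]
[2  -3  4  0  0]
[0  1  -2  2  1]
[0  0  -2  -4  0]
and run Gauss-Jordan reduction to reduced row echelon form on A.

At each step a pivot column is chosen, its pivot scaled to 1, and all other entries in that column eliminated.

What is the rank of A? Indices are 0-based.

rank = 4

pivot(0,0)=-4: scale R0 → (1, 0, 1, 0, -1/4)
  clear (1,0): R1 −= (2)R0 → (0, -3, 2, 0, 1/2)
pivot(1,1)=-3: scale R1 → (0, 1, -2/3, 0, -1/6)
  clear (2,1): R2 −= (1)R1 → (0, 0, -4/3, 2, 7/6)
pivot(2,2)=-4/3: scale R2 → (0, 0, 1, -3/2, -7/8)
  clear (0,2): R0 −= (1)R2 → (1, 0, 0, 3/2, 5/8)
  clear (1,2): R1 −= (-2/3)R2 → (0, 1, 0, -1, -3/4)
  clear (3,2): R3 −= (-2)R2 → (0, 0, 0, -7, -7/4)
pivot(3,3)=-7: scale R3 → (0, 0, 0, 1, 1/4)
  clear (0,3): R0 −= (3/2)R3 → (1, 0, 0, 0, 1/4)
  clear (1,3): R1 −= (-1)R3 → (0, 1, 0, 0, -1/2)
  clear (2,3): R2 −= (-3/2)R3 → (0, 0, 1, 0, -1/2)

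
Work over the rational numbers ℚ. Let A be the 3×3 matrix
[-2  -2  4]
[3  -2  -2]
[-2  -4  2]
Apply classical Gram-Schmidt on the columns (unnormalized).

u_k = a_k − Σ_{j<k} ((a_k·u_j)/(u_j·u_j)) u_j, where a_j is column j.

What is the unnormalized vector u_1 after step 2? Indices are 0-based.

u_1 = (-22/17, -52/17, -56/17)

Step 1: u_0 = a_0 = (-2, 3, -2).
Step 2: u_1 = a_1 − (6/17)·u_0 = (-22/17, -52/17, -56/17).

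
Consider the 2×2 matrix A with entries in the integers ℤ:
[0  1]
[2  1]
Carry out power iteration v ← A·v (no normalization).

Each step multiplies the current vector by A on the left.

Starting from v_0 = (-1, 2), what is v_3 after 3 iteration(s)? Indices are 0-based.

v_0 = (-1, 2).
v_1 = A·v_0 = (2, 0).
v_2 = A·v_1 = (0, 4).
v_3 = A·v_2 = (4, 4).

v_3 = (4, 4)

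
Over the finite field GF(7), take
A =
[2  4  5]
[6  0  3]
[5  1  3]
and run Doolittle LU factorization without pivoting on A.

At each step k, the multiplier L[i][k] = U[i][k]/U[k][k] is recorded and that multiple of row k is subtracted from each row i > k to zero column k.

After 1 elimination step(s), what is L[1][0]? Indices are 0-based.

L[1][0] = 3

[col 0] pivot 2
  R1 -= 3*R0 → (0, 2, 2)  (L[1][0] := 3)
  R2 -= 6*R0 → (0, 5, 1)  (L[2][0] := 6)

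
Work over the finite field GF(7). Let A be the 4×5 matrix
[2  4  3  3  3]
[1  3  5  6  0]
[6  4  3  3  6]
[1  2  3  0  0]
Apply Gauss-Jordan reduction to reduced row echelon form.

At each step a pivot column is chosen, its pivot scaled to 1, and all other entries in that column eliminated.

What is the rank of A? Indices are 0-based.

[1] R0 /= 2  ⇒  (1, 2, 5, 5, 5)
     R1 -= 1·R0  ⇒  (0, 1, 0, 1, 2)
     R2 -= 6·R0  ⇒  (0, 6, 1, 1, 4)
     R3 -= 1·R0  ⇒  (0, 0, 5, 2, 2)
[2] R1 /= 1  ⇒  (0, 1, 0, 1, 2)
     R0 -= 2·R1  ⇒  (1, 0, 5, 3, 1)
     R2 -= 6·R1  ⇒  (0, 0, 1, 2, 6)
[3] R2 /= 1  ⇒  (0, 0, 1, 2, 6)
     R0 -= 5·R2  ⇒  (1, 0, 0, 0, 6)
     R3 -= 5·R2  ⇒  (0, 0, 0, 6, 0)
[4] R3 /= 6  ⇒  (0, 0, 0, 1, 0)
     R1 -= 1·R3  ⇒  (0, 1, 0, 0, 2)
     R2 -= 2·R3  ⇒  (0, 0, 1, 0, 6)

rank = 4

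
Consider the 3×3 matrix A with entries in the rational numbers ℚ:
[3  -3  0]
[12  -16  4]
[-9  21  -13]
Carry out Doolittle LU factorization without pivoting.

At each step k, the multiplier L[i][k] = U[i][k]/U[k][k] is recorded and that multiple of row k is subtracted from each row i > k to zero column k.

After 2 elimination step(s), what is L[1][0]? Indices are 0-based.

[col 0] pivot 3
  R1 -= 4*R0 → (0, -4, 4)  (L[1][0] := 4)
  R2 -= -3*R0 → (0, 12, -13)  (L[2][0] := -3)
[col 1] pivot -4
  R2 -= -3*R1 → (0, 0, -1)  (L[2][1] := -3)

L[1][0] = 4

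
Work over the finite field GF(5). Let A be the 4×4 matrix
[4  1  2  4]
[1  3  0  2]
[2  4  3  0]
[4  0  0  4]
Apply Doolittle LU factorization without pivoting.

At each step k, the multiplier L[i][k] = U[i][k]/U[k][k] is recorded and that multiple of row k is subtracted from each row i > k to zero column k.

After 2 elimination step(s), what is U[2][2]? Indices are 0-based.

[col 0] pivot 4
  R1 -= 4*R0 → (0, 4, 2, 1)  (L[1][0] := 4)
  R2 -= 3*R0 → (0, 1, 2, 3)  (L[2][0] := 3)
  R3 -= 1*R0 → (0, 4, 3, 0)  (L[3][0] := 1)
[col 1] pivot 4
  R2 -= 4*R1 → (0, 0, 4, 4)  (L[2][1] := 4)
  R3 -= 1*R1 → (0, 0, 1, 4)  (L[3][1] := 1)

U[2][2] = 4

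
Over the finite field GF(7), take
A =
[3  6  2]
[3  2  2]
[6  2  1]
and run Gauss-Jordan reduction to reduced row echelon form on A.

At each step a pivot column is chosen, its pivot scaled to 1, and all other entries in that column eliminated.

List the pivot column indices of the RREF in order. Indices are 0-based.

pivot(0,0)=3: scale R0 → (1, 2, 3)
  clear (1,0): R1 −= (3)R0 → (0, 3, 0)
  clear (2,0): R2 −= (6)R0 → (0, 4, 4)
pivot(1,1)=3: scale R1 → (0, 1, 0)
  clear (0,1): R0 −= (2)R1 → (1, 0, 3)
  clear (2,1): R2 −= (4)R1 → (0, 0, 4)
pivot(2,2)=4: scale R2 → (0, 0, 1)
  clear (0,2): R0 −= (3)R2 → (1, 0, 0)

pivot columns: 0, 1, 2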